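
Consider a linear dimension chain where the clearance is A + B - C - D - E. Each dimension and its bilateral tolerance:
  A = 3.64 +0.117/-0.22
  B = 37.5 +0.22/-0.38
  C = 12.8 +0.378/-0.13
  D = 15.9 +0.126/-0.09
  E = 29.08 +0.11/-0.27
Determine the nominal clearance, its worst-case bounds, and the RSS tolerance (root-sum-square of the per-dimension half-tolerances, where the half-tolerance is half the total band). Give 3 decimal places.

Stack each dimension's contribution:
  +A: nom +3.640 → Σnom=3.640; wc +0.117/-0.220 → slack +0.117/-0.220; half-tol=0.169, Σhalf²=0.028392
  +B: nom +37.500 → Σnom=41.140; wc +0.220/-0.380 → slack +0.337/-0.600; half-tol=0.300, Σhalf²=0.118392
  -C: nom -12.800 → Σnom=28.340; wc +0.130/-0.378 → slack +0.467/-0.978; half-tol=0.254, Σhalf²=0.182908
  -D: nom -15.900 → Σnom=12.440; wc +0.090/-0.126 → slack +0.557/-1.104; half-tol=0.108, Σhalf²=0.194572
  -E: nom -29.080 → Σnom=-16.640; wc +0.270/-0.110 → slack +0.827/-1.214; half-tol=0.190, Σhalf²=0.230672
Nominal = -16.640. Worst-case = [-16.640 - 1.214, -16.640 + 0.827] = [-17.854, -15.813]. RSS = √0.230672 = 0.480.

nominal=-16.640 wc=[-17.854,-15.813] rss=0.480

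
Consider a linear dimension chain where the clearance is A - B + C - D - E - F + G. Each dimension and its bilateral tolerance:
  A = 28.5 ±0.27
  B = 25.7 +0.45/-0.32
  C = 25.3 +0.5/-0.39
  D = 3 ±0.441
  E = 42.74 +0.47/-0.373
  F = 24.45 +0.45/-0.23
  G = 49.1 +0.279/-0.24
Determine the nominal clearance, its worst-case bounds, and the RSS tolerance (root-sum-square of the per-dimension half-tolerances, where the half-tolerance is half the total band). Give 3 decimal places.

nominal=7.010 wc=[4.299,9.423] rss=0.987

Stack each dimension's contribution:
  +A: nom +28.500 → Σnom=28.500; wc +0.270/-0.270 → slack +0.270/-0.270; half-tol=0.270, Σhalf²=0.072900
  -B: nom -25.700 → Σnom=2.800; wc +0.320/-0.450 → slack +0.590/-0.720; half-tol=0.385, Σhalf²=0.221125
  +C: nom +25.300 → Σnom=28.100; wc +0.500/-0.390 → slack +1.090/-1.110; half-tol=0.445, Σhalf²=0.419150
  -D: nom -3.000 → Σnom=25.100; wc +0.441/-0.441 → slack +1.531/-1.551; half-tol=0.441, Σhalf²=0.613631
  -E: nom -42.740 → Σnom=-17.640; wc +0.373/-0.470 → slack +1.904/-2.021; half-tol=0.421, Σhalf²=0.791293
  -F: nom -24.450 → Σnom=-42.090; wc +0.230/-0.450 → slack +2.134/-2.471; half-tol=0.340, Σhalf²=0.906893
  +G: nom +49.100 → Σnom=7.010; wc +0.279/-0.240 → slack +2.413/-2.711; half-tol=0.260, Σhalf²=0.974234
Nominal = 7.010. Worst-case = [7.010 - 2.711, 7.010 + 2.413] = [4.299, 9.423]. RSS = √0.974234 = 0.987.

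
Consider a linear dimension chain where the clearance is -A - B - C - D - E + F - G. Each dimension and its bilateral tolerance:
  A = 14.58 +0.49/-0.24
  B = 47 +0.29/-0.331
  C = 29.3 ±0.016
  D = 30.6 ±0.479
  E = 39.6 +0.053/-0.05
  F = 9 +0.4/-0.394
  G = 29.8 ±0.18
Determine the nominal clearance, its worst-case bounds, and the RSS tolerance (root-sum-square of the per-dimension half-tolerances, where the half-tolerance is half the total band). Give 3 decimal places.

Stack each dimension's contribution:
  -A: nom -14.580 → Σnom=-14.580; wc +0.240/-0.490 → slack +0.240/-0.490; half-tol=0.365, Σhalf²=0.133225
  -B: nom -47.000 → Σnom=-61.580; wc +0.331/-0.290 → slack +0.571/-0.780; half-tol=0.310, Σhalf²=0.229635
  -C: nom -29.300 → Σnom=-90.880; wc +0.016/-0.016 → slack +0.587/-0.796; half-tol=0.016, Σhalf²=0.229891
  -D: nom -30.600 → Σnom=-121.480; wc +0.479/-0.479 → slack +1.066/-1.275; half-tol=0.479, Σhalf²=0.459332
  -E: nom -39.600 → Σnom=-161.080; wc +0.050/-0.053 → slack +1.116/-1.328; half-tol=0.052, Σhalf²=0.461985
  +F: nom +9.000 → Σnom=-152.080; wc +0.400/-0.394 → slack +1.516/-1.722; half-tol=0.397, Σhalf²=0.619594
  -G: nom -29.800 → Σnom=-181.880; wc +0.180/-0.180 → slack +1.696/-1.902; half-tol=0.180, Σhalf²=0.651994
Nominal = -181.880. Worst-case = [-181.880 - 1.902, -181.880 + 1.696] = [-183.782, -180.184]. RSS = √0.651994 = 0.807.

nominal=-181.880 wc=[-183.782,-180.184] rss=0.807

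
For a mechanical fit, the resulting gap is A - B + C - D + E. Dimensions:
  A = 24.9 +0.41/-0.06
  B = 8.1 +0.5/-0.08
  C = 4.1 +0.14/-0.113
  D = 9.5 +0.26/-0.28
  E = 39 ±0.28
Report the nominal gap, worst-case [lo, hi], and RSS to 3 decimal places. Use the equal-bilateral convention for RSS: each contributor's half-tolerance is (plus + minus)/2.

Stack each dimension's contribution:
  +A: nom +24.900 → Σnom=24.900; wc +0.410/-0.060 → slack +0.410/-0.060; half-tol=0.235, Σhalf²=0.055225
  -B: nom -8.100 → Σnom=16.800; wc +0.080/-0.500 → slack +0.490/-0.560; half-tol=0.290, Σhalf²=0.139325
  +C: nom +4.100 → Σnom=20.900; wc +0.140/-0.113 → slack +0.630/-0.673; half-tol=0.127, Σhalf²=0.155327
  -D: nom -9.500 → Σnom=11.400; wc +0.280/-0.260 → slack +0.910/-0.933; half-tol=0.270, Σhalf²=0.228227
  +E: nom +39.000 → Σnom=50.400; wc +0.280/-0.280 → slack +1.190/-1.213; half-tol=0.280, Σhalf²=0.306627
Nominal = 50.400. Worst-case = [50.400 - 1.213, 50.400 + 1.190] = [49.187, 51.590]. RSS = √0.306627 = 0.554.

nominal=50.400 wc=[49.187,51.590] rss=0.554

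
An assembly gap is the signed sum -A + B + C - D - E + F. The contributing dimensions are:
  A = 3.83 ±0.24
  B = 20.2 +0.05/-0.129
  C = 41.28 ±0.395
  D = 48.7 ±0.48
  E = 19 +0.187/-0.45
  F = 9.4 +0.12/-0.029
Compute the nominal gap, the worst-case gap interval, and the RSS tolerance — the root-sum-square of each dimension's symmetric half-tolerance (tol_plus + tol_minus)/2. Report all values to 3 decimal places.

Stack each dimension's contribution:
  -A: nom -3.830 → Σnom=-3.830; wc +0.240/-0.240 → slack +0.240/-0.240; half-tol=0.240, Σhalf²=0.057600
  +B: nom +20.200 → Σnom=16.370; wc +0.050/-0.129 → slack +0.290/-0.369; half-tol=0.089, Σhalf²=0.065610
  +C: nom +41.280 → Σnom=57.650; wc +0.395/-0.395 → slack +0.685/-0.764; half-tol=0.395, Σhalf²=0.221635
  -D: nom -48.700 → Σnom=8.950; wc +0.480/-0.480 → slack +1.165/-1.244; half-tol=0.480, Σhalf²=0.452035
  -E: nom -19.000 → Σnom=-10.050; wc +0.450/-0.187 → slack +1.615/-1.431; half-tol=0.319, Σhalf²=0.553477
  +F: nom +9.400 → Σnom=-0.650; wc +0.120/-0.029 → slack +1.735/-1.460; half-tol=0.074, Σhalf²=0.559028
Nominal = -0.650. Worst-case = [-0.650 - 1.460, -0.650 + 1.735] = [-2.110, 1.085]. RSS = √0.559028 = 0.748.

nominal=-0.650 wc=[-2.110,1.085] rss=0.748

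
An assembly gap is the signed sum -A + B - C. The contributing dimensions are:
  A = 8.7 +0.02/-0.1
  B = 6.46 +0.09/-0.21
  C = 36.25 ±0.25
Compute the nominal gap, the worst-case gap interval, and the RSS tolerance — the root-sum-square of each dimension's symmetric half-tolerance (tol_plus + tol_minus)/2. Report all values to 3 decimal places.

nominal=-38.490 wc=[-38.970,-38.050] rss=0.298

Stack each dimension's contribution:
  -A: nom -8.700 → Σnom=-8.700; wc +0.100/-0.020 → slack +0.100/-0.020; half-tol=0.060, Σhalf²=0.003600
  +B: nom +6.460 → Σnom=-2.240; wc +0.090/-0.210 → slack +0.190/-0.230; half-tol=0.150, Σhalf²=0.026100
  -C: nom -36.250 → Σnom=-38.490; wc +0.250/-0.250 → slack +0.440/-0.480; half-tol=0.250, Σhalf²=0.088600
Nominal = -38.490. Worst-case = [-38.490 - 0.480, -38.490 + 0.440] = [-38.970, -38.050]. RSS = √0.088600 = 0.298.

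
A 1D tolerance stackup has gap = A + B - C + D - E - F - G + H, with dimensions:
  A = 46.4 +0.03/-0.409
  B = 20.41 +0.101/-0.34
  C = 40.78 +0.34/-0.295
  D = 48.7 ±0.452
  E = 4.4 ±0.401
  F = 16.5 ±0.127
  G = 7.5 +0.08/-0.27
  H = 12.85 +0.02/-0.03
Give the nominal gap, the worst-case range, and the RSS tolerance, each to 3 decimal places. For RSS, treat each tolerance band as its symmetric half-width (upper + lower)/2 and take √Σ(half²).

nominal=59.180 wc=[57.001,60.876] rss=0.781

Stack each dimension's contribution:
  +A: nom +46.400 → Σnom=46.400; wc +0.030/-0.409 → slack +0.030/-0.409; half-tol=0.219, Σhalf²=0.048180
  +B: nom +20.410 → Σnom=66.810; wc +0.101/-0.340 → slack +0.131/-0.749; half-tol=0.221, Σhalf²=0.096800
  -C: nom -40.780 → Σnom=26.030; wc +0.295/-0.340 → slack +0.426/-1.089; half-tol=0.318, Σhalf²=0.197607
  +D: nom +48.700 → Σnom=74.730; wc +0.452/-0.452 → slack +0.878/-1.541; half-tol=0.452, Σhalf²=0.401911
  -E: nom -4.400 → Σnom=70.330; wc +0.401/-0.401 → slack +1.279/-1.942; half-tol=0.401, Σhalf²=0.562712
  -F: nom -16.500 → Σnom=53.830; wc +0.127/-0.127 → slack +1.406/-2.069; half-tol=0.127, Σhalf²=0.578841
  -G: nom -7.500 → Σnom=46.330; wc +0.270/-0.080 → slack +1.676/-2.149; half-tol=0.175, Σhalf²=0.609466
  +H: nom +12.850 → Σnom=59.180; wc +0.020/-0.030 → slack +1.696/-2.179; half-tol=0.025, Σhalf²=0.610091
Nominal = 59.180. Worst-case = [59.180 - 2.179, 59.180 + 1.696] = [57.001, 60.876]. RSS = √0.610091 = 0.781.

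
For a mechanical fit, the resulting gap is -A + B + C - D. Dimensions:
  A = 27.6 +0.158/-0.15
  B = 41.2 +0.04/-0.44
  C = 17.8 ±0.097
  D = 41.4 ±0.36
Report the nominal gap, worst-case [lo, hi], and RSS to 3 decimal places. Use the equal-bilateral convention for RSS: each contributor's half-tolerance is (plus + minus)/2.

Stack each dimension's contribution:
  -A: nom -27.600 → Σnom=-27.600; wc +0.150/-0.158 → slack +0.150/-0.158; half-tol=0.154, Σhalf²=0.023716
  +B: nom +41.200 → Σnom=13.600; wc +0.040/-0.440 → slack +0.190/-0.598; half-tol=0.240, Σhalf²=0.081316
  +C: nom +17.800 → Σnom=31.400; wc +0.097/-0.097 → slack +0.287/-0.695; half-tol=0.097, Σhalf²=0.090725
  -D: nom -41.400 → Σnom=-10.000; wc +0.360/-0.360 → slack +0.647/-1.055; half-tol=0.360, Σhalf²=0.220325
Nominal = -10.000. Worst-case = [-10.000 - 1.055, -10.000 + 0.647] = [-11.055, -9.353]. RSS = √0.220325 = 0.469.

nominal=-10.000 wc=[-11.055,-9.353] rss=0.469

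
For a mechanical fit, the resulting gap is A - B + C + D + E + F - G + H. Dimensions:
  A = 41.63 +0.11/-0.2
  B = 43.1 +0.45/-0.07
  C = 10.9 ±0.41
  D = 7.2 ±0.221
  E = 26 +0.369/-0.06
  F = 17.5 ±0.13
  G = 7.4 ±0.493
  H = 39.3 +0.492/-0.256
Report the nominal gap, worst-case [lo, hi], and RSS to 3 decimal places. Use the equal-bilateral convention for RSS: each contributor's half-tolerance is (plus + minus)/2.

Stack each dimension's contribution:
  +A: nom +41.630 → Σnom=41.630; wc +0.110/-0.200 → slack +0.110/-0.200; half-tol=0.155, Σhalf²=0.024025
  -B: nom -43.100 → Σnom=-1.470; wc +0.070/-0.450 → slack +0.180/-0.650; half-tol=0.260, Σhalf²=0.091625
  +C: nom +10.900 → Σnom=9.430; wc +0.410/-0.410 → slack +0.590/-1.060; half-tol=0.410, Σhalf²=0.259725
  +D: nom +7.200 → Σnom=16.630; wc +0.221/-0.221 → slack +0.811/-1.281; half-tol=0.221, Σhalf²=0.308566
  +E: nom +26.000 → Σnom=42.630; wc +0.369/-0.060 → slack +1.180/-1.341; half-tol=0.214, Σhalf²=0.354576
  +F: nom +17.500 → Σnom=60.130; wc +0.130/-0.130 → slack +1.310/-1.471; half-tol=0.130, Σhalf²=0.371476
  -G: nom -7.400 → Σnom=52.730; wc +0.493/-0.493 → slack +1.803/-1.964; half-tol=0.493, Σhalf²=0.614525
  +H: nom +39.300 → Σnom=92.030; wc +0.492/-0.256 → slack +2.295/-2.220; half-tol=0.374, Σhalf²=0.754401
Nominal = 92.030. Worst-case = [92.030 - 2.220, 92.030 + 2.295] = [89.810, 94.325]. RSS = √0.754401 = 0.869.

nominal=92.030 wc=[89.810,94.325] rss=0.869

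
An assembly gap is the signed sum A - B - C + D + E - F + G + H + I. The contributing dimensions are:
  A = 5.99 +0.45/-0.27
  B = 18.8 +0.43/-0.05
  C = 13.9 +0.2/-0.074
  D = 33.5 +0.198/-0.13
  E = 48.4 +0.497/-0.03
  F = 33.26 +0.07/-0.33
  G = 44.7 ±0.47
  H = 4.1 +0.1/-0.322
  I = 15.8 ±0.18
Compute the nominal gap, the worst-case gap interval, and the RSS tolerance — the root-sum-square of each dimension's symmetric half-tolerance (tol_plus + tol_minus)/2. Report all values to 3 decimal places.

nominal=86.530 wc=[84.428,88.879] rss=0.800

Stack each dimension's contribution:
  +A: nom +5.990 → Σnom=5.990; wc +0.450/-0.270 → slack +0.450/-0.270; half-tol=0.360, Σhalf²=0.129600
  -B: nom -18.800 → Σnom=-12.810; wc +0.050/-0.430 → slack +0.500/-0.700; half-tol=0.240, Σhalf²=0.187200
  -C: nom -13.900 → Σnom=-26.710; wc +0.074/-0.200 → slack +0.574/-0.900; half-tol=0.137, Σhalf²=0.205969
  +D: nom +33.500 → Σnom=6.790; wc +0.198/-0.130 → slack +0.772/-1.030; half-tol=0.164, Σhalf²=0.232865
  +E: nom +48.400 → Σnom=55.190; wc +0.497/-0.030 → slack +1.269/-1.060; half-tol=0.264, Σhalf²=0.302297
  -F: nom -33.260 → Σnom=21.930; wc +0.330/-0.070 → slack +1.599/-1.130; half-tol=0.200, Σhalf²=0.342297
  +G: nom +44.700 → Σnom=66.630; wc +0.470/-0.470 → slack +2.069/-1.600; half-tol=0.470, Σhalf²=0.563197
  +H: nom +4.100 → Σnom=70.730; wc +0.100/-0.322 → slack +2.169/-1.922; half-tol=0.211, Σhalf²=0.607718
  +I: nom +15.800 → Σnom=86.530; wc +0.180/-0.180 → slack +2.349/-2.102; half-tol=0.180, Σhalf²=0.640118
Nominal = 86.530. Worst-case = [86.530 - 2.102, 86.530 + 2.349] = [84.428, 88.879]. RSS = √0.640118 = 0.800.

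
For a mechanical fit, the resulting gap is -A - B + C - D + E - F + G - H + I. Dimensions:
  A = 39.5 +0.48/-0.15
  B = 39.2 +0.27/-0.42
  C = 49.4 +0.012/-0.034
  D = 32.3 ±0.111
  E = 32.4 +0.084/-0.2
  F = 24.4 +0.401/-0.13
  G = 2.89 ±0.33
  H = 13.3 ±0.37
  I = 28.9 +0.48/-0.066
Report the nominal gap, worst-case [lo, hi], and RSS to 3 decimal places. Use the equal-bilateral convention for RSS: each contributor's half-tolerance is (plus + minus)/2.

Stack each dimension's contribution:
  -A: nom -39.500 → Σnom=-39.500; wc +0.150/-0.480 → slack +0.150/-0.480; half-tol=0.315, Σhalf²=0.099225
  -B: nom -39.200 → Σnom=-78.700; wc +0.420/-0.270 → slack +0.570/-0.750; half-tol=0.345, Σhalf²=0.218250
  +C: nom +49.400 → Σnom=-29.300; wc +0.012/-0.034 → slack +0.582/-0.784; half-tol=0.023, Σhalf²=0.218779
  -D: nom -32.300 → Σnom=-61.600; wc +0.111/-0.111 → slack +0.693/-0.895; half-tol=0.111, Σhalf²=0.231100
  +E: nom +32.400 → Σnom=-29.200; wc +0.084/-0.200 → slack +0.777/-1.095; half-tol=0.142, Σhalf²=0.251264
  -F: nom -24.400 → Σnom=-53.600; wc +0.130/-0.401 → slack +0.907/-1.496; half-tol=0.266, Σhalf²=0.321754
  +G: nom +2.890 → Σnom=-50.710; wc +0.330/-0.330 → slack +1.237/-1.826; half-tol=0.330, Σhalf²=0.430654
  -H: nom -13.300 → Σnom=-64.010; wc +0.370/-0.370 → slack +1.607/-2.196; half-tol=0.370, Σhalf²=0.567554
  +I: nom +28.900 → Σnom=-35.110; wc +0.480/-0.066 → slack +2.087/-2.262; half-tol=0.273, Σhalf²=0.642083
Nominal = -35.110. Worst-case = [-35.110 - 2.262, -35.110 + 2.087] = [-37.372, -33.023]. RSS = √0.642083 = 0.801.

nominal=-35.110 wc=[-37.372,-33.023] rss=0.801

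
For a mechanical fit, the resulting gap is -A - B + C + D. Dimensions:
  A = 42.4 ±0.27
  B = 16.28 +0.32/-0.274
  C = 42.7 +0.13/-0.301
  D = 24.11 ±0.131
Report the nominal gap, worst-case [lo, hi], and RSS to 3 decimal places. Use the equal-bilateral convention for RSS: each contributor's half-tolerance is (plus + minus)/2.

Stack each dimension's contribution:
  -A: nom -42.400 → Σnom=-42.400; wc +0.270/-0.270 → slack +0.270/-0.270; half-tol=0.270, Σhalf²=0.072900
  -B: nom -16.280 → Σnom=-58.680; wc +0.274/-0.320 → slack +0.544/-0.590; half-tol=0.297, Σhalf²=0.161109
  +C: nom +42.700 → Σnom=-15.980; wc +0.130/-0.301 → slack +0.674/-0.891; half-tol=0.215, Σhalf²=0.207549
  +D: nom +24.110 → Σnom=8.130; wc +0.131/-0.131 → slack +0.805/-1.022; half-tol=0.131, Σhalf²=0.224710
Nominal = 8.130. Worst-case = [8.130 - 1.022, 8.130 + 0.805] = [7.108, 8.935]. RSS = √0.224710 = 0.474.

nominal=8.130 wc=[7.108,8.935] rss=0.474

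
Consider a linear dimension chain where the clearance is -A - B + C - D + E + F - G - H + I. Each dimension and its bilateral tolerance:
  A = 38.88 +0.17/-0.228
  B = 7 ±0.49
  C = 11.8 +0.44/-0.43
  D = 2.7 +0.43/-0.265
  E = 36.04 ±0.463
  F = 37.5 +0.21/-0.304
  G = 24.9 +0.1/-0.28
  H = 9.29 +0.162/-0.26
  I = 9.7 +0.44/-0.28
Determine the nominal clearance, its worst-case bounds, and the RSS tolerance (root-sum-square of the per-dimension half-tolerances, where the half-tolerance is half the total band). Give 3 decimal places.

Stack each dimension's contribution:
  -A: nom -38.880 → Σnom=-38.880; wc +0.228/-0.170 → slack +0.228/-0.170; half-tol=0.199, Σhalf²=0.039601
  -B: nom -7.000 → Σnom=-45.880; wc +0.490/-0.490 → slack +0.718/-0.660; half-tol=0.490, Σhalf²=0.279701
  +C: nom +11.800 → Σnom=-34.080; wc +0.440/-0.430 → slack +1.158/-1.090; half-tol=0.435, Σhalf²=0.468926
  -D: nom -2.700 → Σnom=-36.780; wc +0.265/-0.430 → slack +1.423/-1.520; half-tol=0.348, Σhalf²=0.589682
  +E: nom +36.040 → Σnom=-0.740; wc +0.463/-0.463 → slack +1.886/-1.983; half-tol=0.463, Σhalf²=0.804051
  +F: nom +37.500 → Σnom=36.760; wc +0.210/-0.304 → slack +2.096/-2.287; half-tol=0.257, Σhalf²=0.870100
  -G: nom -24.900 → Σnom=11.860; wc +0.280/-0.100 → slack +2.376/-2.387; half-tol=0.190, Σhalf²=0.906200
  -H: nom -9.290 → Σnom=2.570; wc +0.260/-0.162 → slack +2.636/-2.549; half-tol=0.211, Σhalf²=0.950721
  +I: nom +9.700 → Σnom=12.270; wc +0.440/-0.280 → slack +3.076/-2.829; half-tol=0.360, Σhalf²=1.080321
Nominal = 12.270. Worst-case = [12.270 - 2.829, 12.270 + 3.076] = [9.441, 15.346]. RSS = √1.080321 = 1.039.

nominal=12.270 wc=[9.441,15.346] rss=1.039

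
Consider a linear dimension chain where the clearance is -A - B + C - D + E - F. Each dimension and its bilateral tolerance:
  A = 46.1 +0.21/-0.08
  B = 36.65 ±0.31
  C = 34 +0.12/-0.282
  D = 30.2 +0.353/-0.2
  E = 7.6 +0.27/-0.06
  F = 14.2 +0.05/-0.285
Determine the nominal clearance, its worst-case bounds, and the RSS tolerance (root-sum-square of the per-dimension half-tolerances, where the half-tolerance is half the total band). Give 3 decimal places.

Stack each dimension's contribution:
  -A: nom -46.100 → Σnom=-46.100; wc +0.080/-0.210 → slack +0.080/-0.210; half-tol=0.145, Σhalf²=0.021025
  -B: nom -36.650 → Σnom=-82.750; wc +0.310/-0.310 → slack +0.390/-0.520; half-tol=0.310, Σhalf²=0.117125
  +C: nom +34.000 → Σnom=-48.750; wc +0.120/-0.282 → slack +0.510/-0.802; half-tol=0.201, Σhalf²=0.157526
  -D: nom -30.200 → Σnom=-78.950; wc +0.200/-0.353 → slack +0.710/-1.155; half-tol=0.276, Σhalf²=0.233978
  +E: nom +7.600 → Σnom=-71.350; wc +0.270/-0.060 → slack +0.980/-1.215; half-tol=0.165, Σhalf²=0.261203
  -F: nom -14.200 → Σnom=-85.550; wc +0.285/-0.050 → slack +1.265/-1.265; half-tol=0.167, Σhalf²=0.289260
Nominal = -85.550. Worst-case = [-85.550 - 1.265, -85.550 + 1.265] = [-86.815, -84.285]. RSS = √0.289260 = 0.538.

nominal=-85.550 wc=[-86.815,-84.285] rss=0.538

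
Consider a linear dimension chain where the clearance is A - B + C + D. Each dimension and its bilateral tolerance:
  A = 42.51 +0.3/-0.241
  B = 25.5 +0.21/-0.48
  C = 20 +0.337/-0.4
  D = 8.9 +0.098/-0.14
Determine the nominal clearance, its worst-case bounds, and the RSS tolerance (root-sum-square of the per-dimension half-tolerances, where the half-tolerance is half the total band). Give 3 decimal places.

nominal=45.910 wc=[44.919,47.125] rss=0.585

Stack each dimension's contribution:
  +A: nom +42.510 → Σnom=42.510; wc +0.300/-0.241 → slack +0.300/-0.241; half-tol=0.270, Σhalf²=0.073170
  -B: nom -25.500 → Σnom=17.010; wc +0.480/-0.210 → slack +0.780/-0.451; half-tol=0.345, Σhalf²=0.192195
  +C: nom +20.000 → Σnom=37.010; wc +0.337/-0.400 → slack +1.117/-0.851; half-tol=0.369, Σhalf²=0.327987
  +D: nom +8.900 → Σnom=45.910; wc +0.098/-0.140 → slack +1.215/-0.991; half-tol=0.119, Σhalf²=0.342148
Nominal = 45.910. Worst-case = [45.910 - 0.991, 45.910 + 1.215] = [44.919, 47.125]. RSS = √0.342148 = 0.585.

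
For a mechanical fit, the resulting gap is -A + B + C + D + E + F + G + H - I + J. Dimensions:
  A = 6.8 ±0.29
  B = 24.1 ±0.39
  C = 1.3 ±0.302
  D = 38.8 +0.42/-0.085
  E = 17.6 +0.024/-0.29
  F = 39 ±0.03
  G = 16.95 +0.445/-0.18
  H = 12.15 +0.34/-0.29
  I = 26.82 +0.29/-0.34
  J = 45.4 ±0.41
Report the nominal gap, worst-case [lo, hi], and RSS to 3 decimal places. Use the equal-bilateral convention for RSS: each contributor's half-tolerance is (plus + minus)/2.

nominal=161.680 wc=[159.123,164.671] rss=0.939

Stack each dimension's contribution:
  -A: nom -6.800 → Σnom=-6.800; wc +0.290/-0.290 → slack +0.290/-0.290; half-tol=0.290, Σhalf²=0.084100
  +B: nom +24.100 → Σnom=17.300; wc +0.390/-0.390 → slack +0.680/-0.680; half-tol=0.390, Σhalf²=0.236200
  +C: nom +1.300 → Σnom=18.600; wc +0.302/-0.302 → slack +0.982/-0.982; half-tol=0.302, Σhalf²=0.327404
  +D: nom +38.800 → Σnom=57.400; wc +0.420/-0.085 → slack +1.402/-1.067; half-tol=0.253, Σhalf²=0.391160
  +E: nom +17.600 → Σnom=75.000; wc +0.024/-0.290 → slack +1.426/-1.357; half-tol=0.157, Σhalf²=0.415809
  +F: nom +39.000 → Σnom=114.000; wc +0.030/-0.030 → slack +1.456/-1.387; half-tol=0.030, Σhalf²=0.416709
  +G: nom +16.950 → Σnom=130.950; wc +0.445/-0.180 → slack +1.901/-1.567; half-tol=0.312, Σhalf²=0.514366
  +H: nom +12.150 → Σnom=143.100; wc +0.340/-0.290 → slack +2.241/-1.857; half-tol=0.315, Σhalf²=0.613591
  -I: nom -26.820 → Σnom=116.280; wc +0.340/-0.290 → slack +2.581/-2.147; half-tol=0.315, Σhalf²=0.712816
  +J: nom +45.400 → Σnom=161.680; wc +0.410/-0.410 → slack +2.991/-2.557; half-tol=0.410, Σhalf²=0.880915
Nominal = 161.680. Worst-case = [161.680 - 2.557, 161.680 + 2.991] = [159.123, 164.671]. RSS = √0.880915 = 0.939.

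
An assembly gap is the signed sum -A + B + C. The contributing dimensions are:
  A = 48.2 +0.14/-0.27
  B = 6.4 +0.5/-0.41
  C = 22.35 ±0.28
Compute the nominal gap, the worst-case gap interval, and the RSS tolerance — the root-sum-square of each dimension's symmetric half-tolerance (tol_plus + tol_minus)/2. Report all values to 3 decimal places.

Stack each dimension's contribution:
  -A: nom -48.200 → Σnom=-48.200; wc +0.270/-0.140 → slack +0.270/-0.140; half-tol=0.205, Σhalf²=0.042025
  +B: nom +6.400 → Σnom=-41.800; wc +0.500/-0.410 → slack +0.770/-0.550; half-tol=0.455, Σhalf²=0.249050
  +C: nom +22.350 → Σnom=-19.450; wc +0.280/-0.280 → slack +1.050/-0.830; half-tol=0.280, Σhalf²=0.327450
Nominal = -19.450. Worst-case = [-19.450 - 0.830, -19.450 + 1.050] = [-20.280, -18.400]. RSS = √0.327450 = 0.572.

nominal=-19.450 wc=[-20.280,-18.400] rss=0.572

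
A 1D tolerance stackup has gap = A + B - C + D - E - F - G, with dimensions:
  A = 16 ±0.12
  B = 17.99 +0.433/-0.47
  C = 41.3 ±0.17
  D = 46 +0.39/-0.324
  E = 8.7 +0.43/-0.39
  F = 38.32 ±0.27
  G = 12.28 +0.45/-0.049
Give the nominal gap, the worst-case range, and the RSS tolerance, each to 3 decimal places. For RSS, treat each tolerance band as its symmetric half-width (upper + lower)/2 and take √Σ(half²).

nominal=-20.610 wc=[-22.844,-18.788] rss=0.823

Stack each dimension's contribution:
  +A: nom +16.000 → Σnom=16.000; wc +0.120/-0.120 → slack +0.120/-0.120; half-tol=0.120, Σhalf²=0.014400
  +B: nom +17.990 → Σnom=33.990; wc +0.433/-0.470 → slack +0.553/-0.590; half-tol=0.452, Σhalf²=0.218252
  -C: nom -41.300 → Σnom=-7.310; wc +0.170/-0.170 → slack +0.723/-0.760; half-tol=0.170, Σhalf²=0.247152
  +D: nom +46.000 → Σnom=38.690; wc +0.390/-0.324 → slack +1.113/-1.084; half-tol=0.357, Σhalf²=0.374601
  -E: nom -8.700 → Σnom=29.990; wc +0.390/-0.430 → slack +1.503/-1.514; half-tol=0.410, Σhalf²=0.542701
  -F: nom -38.320 → Σnom=-8.330; wc +0.270/-0.270 → slack +1.773/-1.784; half-tol=0.270, Σhalf²=0.615601
  -G: nom -12.280 → Σnom=-20.610; wc +0.049/-0.450 → slack +1.822/-2.234; half-tol=0.249, Σhalf²=0.677851
Nominal = -20.610. Worst-case = [-20.610 - 2.234, -20.610 + 1.822] = [-22.844, -18.788]. RSS = √0.677851 = 0.823.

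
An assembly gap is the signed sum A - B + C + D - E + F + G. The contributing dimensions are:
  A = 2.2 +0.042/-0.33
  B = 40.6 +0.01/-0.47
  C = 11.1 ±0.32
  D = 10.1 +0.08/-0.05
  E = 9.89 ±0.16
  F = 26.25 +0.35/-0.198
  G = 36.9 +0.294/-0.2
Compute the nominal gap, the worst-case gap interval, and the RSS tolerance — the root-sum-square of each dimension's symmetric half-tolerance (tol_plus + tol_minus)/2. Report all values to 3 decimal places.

nominal=36.060 wc=[34.792,37.776] rss=0.600

Stack each dimension's contribution:
  +A: nom +2.200 → Σnom=2.200; wc +0.042/-0.330 → slack +0.042/-0.330; half-tol=0.186, Σhalf²=0.034596
  -B: nom -40.600 → Σnom=-38.400; wc +0.470/-0.010 → slack +0.512/-0.340; half-tol=0.240, Σhalf²=0.092196
  +C: nom +11.100 → Σnom=-27.300; wc +0.320/-0.320 → slack +0.832/-0.660; half-tol=0.320, Σhalf²=0.194596
  +D: nom +10.100 → Σnom=-17.200; wc +0.080/-0.050 → slack +0.912/-0.710; half-tol=0.065, Σhalf²=0.198821
  -E: nom -9.890 → Σnom=-27.090; wc +0.160/-0.160 → slack +1.072/-0.870; half-tol=0.160, Σhalf²=0.224421
  +F: nom +26.250 → Σnom=-0.840; wc +0.350/-0.198 → slack +1.422/-1.068; half-tol=0.274, Σhalf²=0.299497
  +G: nom +36.900 → Σnom=36.060; wc +0.294/-0.200 → slack +1.716/-1.268; half-tol=0.247, Σhalf²=0.360506
Nominal = 36.060. Worst-case = [36.060 - 1.268, 36.060 + 1.716] = [34.792, 37.776]. RSS = √0.360506 = 0.600.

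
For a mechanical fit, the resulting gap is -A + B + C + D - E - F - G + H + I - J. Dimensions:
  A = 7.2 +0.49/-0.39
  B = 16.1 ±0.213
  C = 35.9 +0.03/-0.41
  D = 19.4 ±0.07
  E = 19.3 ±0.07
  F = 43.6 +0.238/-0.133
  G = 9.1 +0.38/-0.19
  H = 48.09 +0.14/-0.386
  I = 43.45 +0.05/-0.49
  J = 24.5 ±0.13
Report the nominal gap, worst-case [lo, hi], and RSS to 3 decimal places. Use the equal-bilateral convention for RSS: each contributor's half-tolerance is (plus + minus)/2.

Stack each dimension's contribution:
  -A: nom -7.200 → Σnom=-7.200; wc +0.390/-0.490 → slack +0.390/-0.490; half-tol=0.440, Σhalf²=0.193600
  +B: nom +16.100 → Σnom=8.900; wc +0.213/-0.213 → slack +0.603/-0.703; half-tol=0.213, Σhalf²=0.238969
  +C: nom +35.900 → Σnom=44.800; wc +0.030/-0.410 → slack +0.633/-1.113; half-tol=0.220, Σhalf²=0.287369
  +D: nom +19.400 → Σnom=64.200; wc +0.070/-0.070 → slack +0.703/-1.183; half-tol=0.070, Σhalf²=0.292269
  -E: nom -19.300 → Σnom=44.900; wc +0.070/-0.070 → slack +0.773/-1.253; half-tol=0.070, Σhalf²=0.297169
  -F: nom -43.600 → Σnom=1.300; wc +0.133/-0.238 → slack +0.906/-1.491; half-tol=0.185, Σhalf²=0.331579
  -G: nom -9.100 → Σnom=-7.800; wc +0.190/-0.380 → slack +1.096/-1.871; half-tol=0.285, Σhalf²=0.412804
  +H: nom +48.090 → Σnom=40.290; wc +0.140/-0.386 → slack +1.236/-2.257; half-tol=0.263, Σhalf²=0.481973
  +I: nom +43.450 → Σnom=83.740; wc +0.050/-0.490 → slack +1.286/-2.747; half-tol=0.270, Σhalf²=0.554873
  -J: nom -24.500 → Σnom=59.240; wc +0.130/-0.130 → slack +1.416/-2.877; half-tol=0.130, Σhalf²=0.571773
Nominal = 59.240. Worst-case = [59.240 - 2.877, 59.240 + 1.416] = [56.363, 60.656]. RSS = √0.571773 = 0.756.

nominal=59.240 wc=[56.363,60.656] rss=0.756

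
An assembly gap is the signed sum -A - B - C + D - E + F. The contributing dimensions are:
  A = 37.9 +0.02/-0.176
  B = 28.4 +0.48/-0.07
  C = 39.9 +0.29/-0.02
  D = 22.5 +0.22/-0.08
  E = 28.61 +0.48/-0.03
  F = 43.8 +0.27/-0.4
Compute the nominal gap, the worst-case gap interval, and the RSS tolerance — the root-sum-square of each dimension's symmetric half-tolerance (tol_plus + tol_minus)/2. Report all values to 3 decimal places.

Stack each dimension's contribution:
  -A: nom -37.900 → Σnom=-37.900; wc +0.176/-0.020 → slack +0.176/-0.020; half-tol=0.098, Σhalf²=0.009604
  -B: nom -28.400 → Σnom=-66.300; wc +0.070/-0.480 → slack +0.246/-0.500; half-tol=0.275, Σhalf²=0.085229
  -C: nom -39.900 → Σnom=-106.200; wc +0.020/-0.290 → slack +0.266/-0.790; half-tol=0.155, Σhalf²=0.109254
  +D: nom +22.500 → Σnom=-83.700; wc +0.220/-0.080 → slack +0.486/-0.870; half-tol=0.150, Σhalf²=0.131754
  -E: nom -28.610 → Σnom=-112.310; wc +0.030/-0.480 → slack +0.516/-1.350; half-tol=0.255, Σhalf²=0.196779
  +F: nom +43.800 → Σnom=-68.510; wc +0.270/-0.400 → slack +0.786/-1.750; half-tol=0.335, Σhalf²=0.309004
Nominal = -68.510. Worst-case = [-68.510 - 1.750, -68.510 + 0.786] = [-70.260, -67.724]. RSS = √0.309004 = 0.556.

nominal=-68.510 wc=[-70.260,-67.724] rss=0.556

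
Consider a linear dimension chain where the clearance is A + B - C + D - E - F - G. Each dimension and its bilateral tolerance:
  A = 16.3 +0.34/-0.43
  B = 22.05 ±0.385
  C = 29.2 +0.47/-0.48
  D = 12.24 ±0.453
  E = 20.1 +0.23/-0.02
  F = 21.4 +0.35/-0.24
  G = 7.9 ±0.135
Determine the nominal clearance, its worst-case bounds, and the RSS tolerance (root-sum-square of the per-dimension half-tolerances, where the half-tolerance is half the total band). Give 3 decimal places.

nominal=-28.010 wc=[-30.463,-25.957] rss=0.921

Stack each dimension's contribution:
  +A: nom +16.300 → Σnom=16.300; wc +0.340/-0.430 → slack +0.340/-0.430; half-tol=0.385, Σhalf²=0.148225
  +B: nom +22.050 → Σnom=38.350; wc +0.385/-0.385 → slack +0.725/-0.815; half-tol=0.385, Σhalf²=0.296450
  -C: nom -29.200 → Σnom=9.150; wc +0.480/-0.470 → slack +1.205/-1.285; half-tol=0.475, Σhalf²=0.522075
  +D: nom +12.240 → Σnom=21.390; wc +0.453/-0.453 → slack +1.658/-1.738; half-tol=0.453, Σhalf²=0.727284
  -E: nom -20.100 → Σnom=1.290; wc +0.020/-0.230 → slack +1.678/-1.968; half-tol=0.125, Σhalf²=0.742909
  -F: nom -21.400 → Σnom=-20.110; wc +0.240/-0.350 → slack +1.918/-2.318; half-tol=0.295, Σhalf²=0.829934
  -G: nom -7.900 → Σnom=-28.010; wc +0.135/-0.135 → slack +2.053/-2.453; half-tol=0.135, Σhalf²=0.848159
Nominal = -28.010. Worst-case = [-28.010 - 2.453, -28.010 + 2.053] = [-30.463, -25.957]. RSS = √0.848159 = 0.921.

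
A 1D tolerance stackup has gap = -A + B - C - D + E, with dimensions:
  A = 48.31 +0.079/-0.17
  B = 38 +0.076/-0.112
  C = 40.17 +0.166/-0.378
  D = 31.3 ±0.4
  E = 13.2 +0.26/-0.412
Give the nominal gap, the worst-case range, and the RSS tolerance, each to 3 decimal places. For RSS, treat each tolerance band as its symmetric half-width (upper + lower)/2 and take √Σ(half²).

Stack each dimension's contribution:
  -A: nom -48.310 → Σnom=-48.310; wc +0.170/-0.079 → slack +0.170/-0.079; half-tol=0.124, Σhalf²=0.015500
  +B: nom +38.000 → Σnom=-10.310; wc +0.076/-0.112 → slack +0.246/-0.191; half-tol=0.094, Σhalf²=0.024336
  -C: nom -40.170 → Σnom=-50.480; wc +0.378/-0.166 → slack +0.624/-0.357; half-tol=0.272, Σhalf²=0.098320
  -D: nom -31.300 → Σnom=-81.780; wc +0.400/-0.400 → slack +1.024/-0.757; half-tol=0.400, Σhalf²=0.258320
  +E: nom +13.200 → Σnom=-68.580; wc +0.260/-0.412 → slack +1.284/-1.169; half-tol=0.336, Σhalf²=0.371216
Nominal = -68.580. Worst-case = [-68.580 - 1.169, -68.580 + 1.284] = [-69.749, -67.296]. RSS = √0.371216 = 0.609.

nominal=-68.580 wc=[-69.749,-67.296] rss=0.609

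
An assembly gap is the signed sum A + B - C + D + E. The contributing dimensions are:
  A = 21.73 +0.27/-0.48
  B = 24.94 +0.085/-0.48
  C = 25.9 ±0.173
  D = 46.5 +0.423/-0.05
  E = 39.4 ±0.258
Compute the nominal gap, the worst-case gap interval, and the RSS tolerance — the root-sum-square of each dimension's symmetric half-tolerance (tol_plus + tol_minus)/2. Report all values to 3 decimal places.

Stack each dimension's contribution:
  +A: nom +21.730 → Σnom=21.730; wc +0.270/-0.480 → slack +0.270/-0.480; half-tol=0.375, Σhalf²=0.140625
  +B: nom +24.940 → Σnom=46.670; wc +0.085/-0.480 → slack +0.355/-0.960; half-tol=0.282, Σhalf²=0.220431
  -C: nom -25.900 → Σnom=20.770; wc +0.173/-0.173 → slack +0.528/-1.133; half-tol=0.173, Σhalf²=0.250360
  +D: nom +46.500 → Σnom=67.270; wc +0.423/-0.050 → slack +0.951/-1.183; half-tol=0.236, Σhalf²=0.306292
  +E: nom +39.400 → Σnom=106.670; wc +0.258/-0.258 → slack +1.209/-1.441; half-tol=0.258, Σhalf²=0.372856
Nominal = 106.670. Worst-case = [106.670 - 1.441, 106.670 + 1.209] = [105.229, 107.879]. RSS = √0.372856 = 0.611.

nominal=106.670 wc=[105.229,107.879] rss=0.611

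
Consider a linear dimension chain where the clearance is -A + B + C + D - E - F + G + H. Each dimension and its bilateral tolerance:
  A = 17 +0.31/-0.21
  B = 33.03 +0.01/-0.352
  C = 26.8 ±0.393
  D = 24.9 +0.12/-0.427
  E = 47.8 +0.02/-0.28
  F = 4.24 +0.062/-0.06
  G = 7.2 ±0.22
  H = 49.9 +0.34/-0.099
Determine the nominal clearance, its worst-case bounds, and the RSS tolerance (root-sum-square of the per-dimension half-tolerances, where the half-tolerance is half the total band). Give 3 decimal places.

nominal=72.790 wc=[70.907,74.423] rss=0.673

Stack each dimension's contribution:
  -A: nom -17.000 → Σnom=-17.000; wc +0.210/-0.310 → slack +0.210/-0.310; half-tol=0.260, Σhalf²=0.067600
  +B: nom +33.030 → Σnom=16.030; wc +0.010/-0.352 → slack +0.220/-0.662; half-tol=0.181, Σhalf²=0.100361
  +C: nom +26.800 → Σnom=42.830; wc +0.393/-0.393 → slack +0.613/-1.055; half-tol=0.393, Σhalf²=0.254810
  +D: nom +24.900 → Σnom=67.730; wc +0.120/-0.427 → slack +0.733/-1.482; half-tol=0.273, Σhalf²=0.329612
  -E: nom -47.800 → Σnom=19.930; wc +0.280/-0.020 → slack +1.013/-1.502; half-tol=0.150, Σhalf²=0.352112
  -F: nom -4.240 → Σnom=15.690; wc +0.060/-0.062 → slack +1.073/-1.564; half-tol=0.061, Σhalf²=0.355833
  +G: nom +7.200 → Σnom=22.890; wc +0.220/-0.220 → slack +1.293/-1.784; half-tol=0.220, Σhalf²=0.404233
  +H: nom +49.900 → Σnom=72.790; wc +0.340/-0.099 → slack +1.633/-1.883; half-tol=0.220, Σhalf²=0.452413
Nominal = 72.790. Worst-case = [72.790 - 1.883, 72.790 + 1.633] = [70.907, 74.423]. RSS = √0.452413 = 0.673.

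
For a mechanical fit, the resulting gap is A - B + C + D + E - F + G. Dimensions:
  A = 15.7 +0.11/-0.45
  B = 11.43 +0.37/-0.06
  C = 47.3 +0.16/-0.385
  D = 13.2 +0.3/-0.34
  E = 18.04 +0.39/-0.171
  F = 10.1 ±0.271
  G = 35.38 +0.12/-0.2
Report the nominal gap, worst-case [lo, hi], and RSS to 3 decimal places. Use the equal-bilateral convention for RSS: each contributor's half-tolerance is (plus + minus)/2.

nominal=108.090 wc=[105.903,109.501] rss=0.692

Stack each dimension's contribution:
  +A: nom +15.700 → Σnom=15.700; wc +0.110/-0.450 → slack +0.110/-0.450; half-tol=0.280, Σhalf²=0.078400
  -B: nom -11.430 → Σnom=4.270; wc +0.060/-0.370 → slack +0.170/-0.820; half-tol=0.215, Σhalf²=0.124625
  +C: nom +47.300 → Σnom=51.570; wc +0.160/-0.385 → slack +0.330/-1.205; half-tol=0.273, Σhalf²=0.198881
  +D: nom +13.200 → Σnom=64.770; wc +0.300/-0.340 → slack +0.630/-1.545; half-tol=0.320, Σhalf²=0.301281
  +E: nom +18.040 → Σnom=82.810; wc +0.390/-0.171 → slack +1.020/-1.716; half-tol=0.281, Σhalf²=0.379962
  -F: nom -10.100 → Σnom=72.710; wc +0.271/-0.271 → slack +1.291/-1.987; half-tol=0.271, Σhalf²=0.453403
  +G: nom +35.380 → Σnom=108.090; wc +0.120/-0.200 → slack +1.411/-2.187; half-tol=0.160, Σhalf²=0.479003
Nominal = 108.090. Worst-case = [108.090 - 2.187, 108.090 + 1.411] = [105.903, 109.501]. RSS = √0.479003 = 0.692.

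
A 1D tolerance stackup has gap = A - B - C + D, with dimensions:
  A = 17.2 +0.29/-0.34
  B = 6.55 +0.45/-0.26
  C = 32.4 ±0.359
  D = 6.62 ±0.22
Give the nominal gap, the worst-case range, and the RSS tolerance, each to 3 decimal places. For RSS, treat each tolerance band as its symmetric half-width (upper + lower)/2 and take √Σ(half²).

nominal=-15.130 wc=[-16.499,-14.001] rss=0.634

Stack each dimension's contribution:
  +A: nom +17.200 → Σnom=17.200; wc +0.290/-0.340 → slack +0.290/-0.340; half-tol=0.315, Σhalf²=0.099225
  -B: nom -6.550 → Σnom=10.650; wc +0.260/-0.450 → slack +0.550/-0.790; half-tol=0.355, Σhalf²=0.225250
  -C: nom -32.400 → Σnom=-21.750; wc +0.359/-0.359 → slack +0.909/-1.149; half-tol=0.359, Σhalf²=0.354131
  +D: nom +6.620 → Σnom=-15.130; wc +0.220/-0.220 → slack +1.129/-1.369; half-tol=0.220, Σhalf²=0.402531
Nominal = -15.130. Worst-case = [-15.130 - 1.369, -15.130 + 1.129] = [-16.499, -14.001]. RSS = √0.402531 = 0.634.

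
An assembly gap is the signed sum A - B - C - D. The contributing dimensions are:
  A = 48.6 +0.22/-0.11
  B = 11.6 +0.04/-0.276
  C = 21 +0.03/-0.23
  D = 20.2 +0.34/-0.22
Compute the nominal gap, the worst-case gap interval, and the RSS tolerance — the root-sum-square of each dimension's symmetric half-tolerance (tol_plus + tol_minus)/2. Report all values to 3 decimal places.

nominal=-4.200 wc=[-4.720,-3.254] rss=0.384

Stack each dimension's contribution:
  +A: nom +48.600 → Σnom=48.600; wc +0.220/-0.110 → slack +0.220/-0.110; half-tol=0.165, Σhalf²=0.027225
  -B: nom -11.600 → Σnom=37.000; wc +0.276/-0.040 → slack +0.496/-0.150; half-tol=0.158, Σhalf²=0.052189
  -C: nom -21.000 → Σnom=16.000; wc +0.230/-0.030 → slack +0.726/-0.180; half-tol=0.130, Σhalf²=0.069089
  -D: nom -20.200 → Σnom=-4.200; wc +0.220/-0.340 → slack +0.946/-0.520; half-tol=0.280, Σhalf²=0.147489
Nominal = -4.200. Worst-case = [-4.200 - 0.520, -4.200 + 0.946] = [-4.720, -3.254]. RSS = √0.147489 = 0.384.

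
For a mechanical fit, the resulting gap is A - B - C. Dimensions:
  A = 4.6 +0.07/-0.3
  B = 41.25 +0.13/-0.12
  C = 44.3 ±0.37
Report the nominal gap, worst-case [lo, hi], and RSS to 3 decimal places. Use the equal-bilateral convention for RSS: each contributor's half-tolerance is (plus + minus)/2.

nominal=-80.950 wc=[-81.750,-80.390] rss=0.432

Stack each dimension's contribution:
  +A: nom +4.600 → Σnom=4.600; wc +0.070/-0.300 → slack +0.070/-0.300; half-tol=0.185, Σhalf²=0.034225
  -B: nom -41.250 → Σnom=-36.650; wc +0.120/-0.130 → slack +0.190/-0.430; half-tol=0.125, Σhalf²=0.049850
  -C: nom -44.300 → Σnom=-80.950; wc +0.370/-0.370 → slack +0.560/-0.800; half-tol=0.370, Σhalf²=0.186750
Nominal = -80.950. Worst-case = [-80.950 - 0.800, -80.950 + 0.560] = [-81.750, -80.390]. RSS = √0.186750 = 0.432.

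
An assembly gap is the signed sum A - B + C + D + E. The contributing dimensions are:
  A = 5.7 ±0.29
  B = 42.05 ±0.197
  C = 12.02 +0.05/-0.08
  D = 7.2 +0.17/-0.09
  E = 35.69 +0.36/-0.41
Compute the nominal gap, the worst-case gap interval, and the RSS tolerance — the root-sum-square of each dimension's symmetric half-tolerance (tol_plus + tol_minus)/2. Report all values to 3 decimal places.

Stack each dimension's contribution:
  +A: nom +5.700 → Σnom=5.700; wc +0.290/-0.290 → slack +0.290/-0.290; half-tol=0.290, Σhalf²=0.084100
  -B: nom -42.050 → Σnom=-36.350; wc +0.197/-0.197 → slack +0.487/-0.487; half-tol=0.197, Σhalf²=0.122909
  +C: nom +12.020 → Σnom=-24.330; wc +0.050/-0.080 → slack +0.537/-0.567; half-tol=0.065, Σhalf²=0.127134
  +D: nom +7.200 → Σnom=-17.130; wc +0.170/-0.090 → slack +0.707/-0.657; half-tol=0.130, Σhalf²=0.144034
  +E: nom +35.690 → Σnom=18.560; wc +0.360/-0.410 → slack +1.067/-1.067; half-tol=0.385, Σhalf²=0.292259
Nominal = 18.560. Worst-case = [18.560 - 1.067, 18.560 + 1.067] = [17.493, 19.627]. RSS = √0.292259 = 0.541.

nominal=18.560 wc=[17.493,19.627] rss=0.541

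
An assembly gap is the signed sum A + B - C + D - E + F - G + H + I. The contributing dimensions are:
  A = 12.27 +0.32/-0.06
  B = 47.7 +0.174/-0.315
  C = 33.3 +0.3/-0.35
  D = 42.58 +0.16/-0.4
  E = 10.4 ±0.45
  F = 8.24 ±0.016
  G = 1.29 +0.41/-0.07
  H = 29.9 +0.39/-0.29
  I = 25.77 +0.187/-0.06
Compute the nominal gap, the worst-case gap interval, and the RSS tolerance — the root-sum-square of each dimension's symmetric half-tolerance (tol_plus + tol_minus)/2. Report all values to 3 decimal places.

nominal=121.470 wc=[119.169,123.587] rss=0.819

Stack each dimension's contribution:
  +A: nom +12.270 → Σnom=12.270; wc +0.320/-0.060 → slack +0.320/-0.060; half-tol=0.190, Σhalf²=0.036100
  +B: nom +47.700 → Σnom=59.970; wc +0.174/-0.315 → slack +0.494/-0.375; half-tol=0.244, Σhalf²=0.095880
  -C: nom -33.300 → Σnom=26.670; wc +0.350/-0.300 → slack +0.844/-0.675; half-tol=0.325, Σhalf²=0.201505
  +D: nom +42.580 → Σnom=69.250; wc +0.160/-0.400 → slack +1.004/-1.075; half-tol=0.280, Σhalf²=0.279905
  -E: nom -10.400 → Σnom=58.850; wc +0.450/-0.450 → slack +1.454/-1.525; half-tol=0.450, Σhalf²=0.482405
  +F: nom +8.240 → Σnom=67.090; wc +0.016/-0.016 → slack +1.470/-1.541; half-tol=0.016, Σhalf²=0.482661
  -G: nom -1.290 → Σnom=65.800; wc +0.070/-0.410 → slack +1.540/-1.951; half-tol=0.240, Σhalf²=0.540261
  +H: nom +29.900 → Σnom=95.700; wc +0.390/-0.290 → slack +1.930/-2.241; half-tol=0.340, Σhalf²=0.655861
  +I: nom +25.770 → Σnom=121.470; wc +0.187/-0.060 → slack +2.117/-2.301; half-tol=0.123, Σhalf²=0.671114
Nominal = 121.470. Worst-case = [121.470 - 2.301, 121.470 + 2.117] = [119.169, 123.587]. RSS = √0.671114 = 0.819.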